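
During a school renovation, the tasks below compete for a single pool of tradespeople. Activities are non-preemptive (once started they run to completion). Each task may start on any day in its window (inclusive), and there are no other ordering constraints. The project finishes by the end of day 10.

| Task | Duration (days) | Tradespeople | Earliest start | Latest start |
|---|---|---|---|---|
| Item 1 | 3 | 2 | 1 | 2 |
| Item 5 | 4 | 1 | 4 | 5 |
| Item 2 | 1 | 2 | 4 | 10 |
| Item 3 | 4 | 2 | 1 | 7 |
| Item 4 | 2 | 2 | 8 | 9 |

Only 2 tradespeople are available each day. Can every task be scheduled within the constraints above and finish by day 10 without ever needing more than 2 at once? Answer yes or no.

Total tradesperson-days = 24; over 10 days the average is 24/10 > 2, so some day must exceed 2.

no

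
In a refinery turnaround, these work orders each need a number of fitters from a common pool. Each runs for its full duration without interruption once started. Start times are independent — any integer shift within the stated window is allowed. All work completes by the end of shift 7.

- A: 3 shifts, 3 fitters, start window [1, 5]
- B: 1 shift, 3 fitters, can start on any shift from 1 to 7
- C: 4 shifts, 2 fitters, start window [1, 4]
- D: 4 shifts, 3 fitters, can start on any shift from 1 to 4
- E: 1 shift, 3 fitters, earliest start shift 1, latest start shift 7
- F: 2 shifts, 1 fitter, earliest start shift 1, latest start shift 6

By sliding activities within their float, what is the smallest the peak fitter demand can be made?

Early-start (A@1, B@1, C@1, D@1, E@1, F@1) gives peak 15: s1:15  s2:9  s3:8  s4:5  s5:0  s6:0  s7:0.
Shift C→2, D→4, E→6, F→2.
Schedule A@1, B@1, C@2, D@4, E@6, F@2: s1:6  s2:6  s3:6  s4:5  s5:5  s6:6  s7:3 — peak 6.
Total fitter-shifts = 37 over 7 shifts ⇒ peak ≥ ⌈37/7⌉ = 6, so 6 is optimal.

6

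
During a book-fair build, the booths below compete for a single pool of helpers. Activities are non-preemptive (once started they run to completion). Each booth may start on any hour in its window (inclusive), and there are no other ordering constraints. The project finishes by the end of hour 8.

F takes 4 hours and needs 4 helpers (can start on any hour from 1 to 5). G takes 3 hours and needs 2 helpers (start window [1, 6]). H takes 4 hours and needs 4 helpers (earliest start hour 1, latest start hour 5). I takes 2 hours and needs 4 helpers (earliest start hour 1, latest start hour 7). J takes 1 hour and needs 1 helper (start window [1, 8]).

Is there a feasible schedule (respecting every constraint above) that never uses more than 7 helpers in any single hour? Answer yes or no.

The minimum achievable peak is 8; 7 < 8, so no feasible schedule stays within the cap.

no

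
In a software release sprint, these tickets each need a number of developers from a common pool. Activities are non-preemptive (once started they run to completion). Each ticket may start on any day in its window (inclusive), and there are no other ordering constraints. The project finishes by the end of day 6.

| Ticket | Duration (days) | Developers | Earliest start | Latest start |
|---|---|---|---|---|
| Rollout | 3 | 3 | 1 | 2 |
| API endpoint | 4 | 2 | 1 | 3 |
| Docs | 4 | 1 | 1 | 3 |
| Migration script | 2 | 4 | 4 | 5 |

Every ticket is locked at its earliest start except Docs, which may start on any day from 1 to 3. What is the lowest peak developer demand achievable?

7

Docs@1: d1:6  d2:6  d3:6  d4:7  d5:4  d6:0 → peak 7
Docs@2: d1:5  d2:6  d3:6  d4:7  d5:5  d6:0 → peak 7
Docs@3: d1:5  d2:5  d3:6  d4:7  d5:5  d6:1 → peak 7
Best is Docs@1, peak 7.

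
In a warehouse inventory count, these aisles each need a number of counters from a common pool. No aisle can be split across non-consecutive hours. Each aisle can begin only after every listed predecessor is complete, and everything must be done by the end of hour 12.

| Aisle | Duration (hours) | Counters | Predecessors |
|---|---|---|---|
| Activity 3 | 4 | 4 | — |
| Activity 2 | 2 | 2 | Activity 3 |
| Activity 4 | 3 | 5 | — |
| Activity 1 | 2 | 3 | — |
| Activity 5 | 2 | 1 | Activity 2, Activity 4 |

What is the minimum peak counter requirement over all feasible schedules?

Early-start (Activity 3@1, Activity 2@5, Activity 4@1, Activity 1@1, Activity 5@7) gives peak 12: h1:12  h2:12  h3:9  h4:4  h5:2  h6:2  h7:1  h8:1  h9:0  h10:0  h11:0  h12:0.
Shift Activity 4→7, Activity 1→5, Activity 5→10.
Schedule Activity 3@1, Activity 2@5, Activity 4@7, Activity 1@5, Activity 5@10: h1:4  h2:4  h3:4  h4:4  h5:5  h6:5  h7:5  h8:5  h9:5  h10:1  h11:1  h12:0 — peak 5.

5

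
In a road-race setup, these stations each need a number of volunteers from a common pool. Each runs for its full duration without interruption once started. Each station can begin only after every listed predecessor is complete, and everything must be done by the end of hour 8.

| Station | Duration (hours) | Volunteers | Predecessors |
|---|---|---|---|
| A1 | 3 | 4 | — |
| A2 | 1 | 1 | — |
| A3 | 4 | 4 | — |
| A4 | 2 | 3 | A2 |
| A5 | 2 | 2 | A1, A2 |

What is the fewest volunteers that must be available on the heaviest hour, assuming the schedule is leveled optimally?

Early-start (A1@1, A2@1, A3@1, A4@2, A5@4) gives peak 11: h1:9  h2:11  h3:11  h4:6  h5:2  h6:0  h7:0  h8:0.
Shift A3→4.
Schedule A1@1, A2@1, A3@4, A4@2, A5@4: h1:5  h2:7  h3:7  h4:6  h5:6  h6:4  h7:4  h8:0 — peak 7.

7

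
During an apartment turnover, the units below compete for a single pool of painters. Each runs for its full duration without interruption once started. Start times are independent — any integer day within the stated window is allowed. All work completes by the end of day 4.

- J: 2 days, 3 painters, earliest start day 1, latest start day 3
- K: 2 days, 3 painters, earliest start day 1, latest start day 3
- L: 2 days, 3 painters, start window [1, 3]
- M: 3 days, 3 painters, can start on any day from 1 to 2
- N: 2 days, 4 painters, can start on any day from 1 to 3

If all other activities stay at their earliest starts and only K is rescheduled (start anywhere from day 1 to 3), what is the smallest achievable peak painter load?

K@1: d1:16  d2:16  d3:3  d4:0 → peak 16
K@2: d1:13  d2:16  d3:6  d4:0 → peak 16
K@3: d1:13  d2:13  d3:6  d4:3 → peak 13
Best is K@3, peak 13.

13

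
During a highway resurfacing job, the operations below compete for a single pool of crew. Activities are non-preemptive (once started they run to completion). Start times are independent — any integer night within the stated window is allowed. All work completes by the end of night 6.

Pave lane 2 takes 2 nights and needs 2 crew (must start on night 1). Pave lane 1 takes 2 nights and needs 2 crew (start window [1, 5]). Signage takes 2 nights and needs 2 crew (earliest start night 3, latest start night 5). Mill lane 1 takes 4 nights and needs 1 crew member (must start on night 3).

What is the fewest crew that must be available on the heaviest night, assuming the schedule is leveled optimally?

Early-start (Pave lane 2@1, Pave lane 1@1, Signage@3, Mill lane 1@3) gives peak 4: n1:4  n2:4  n3:3  n4:3  n5:1  n6:1.
Shift Pave lane 1→3, Signage→5.
Schedule Pave lane 2@1, Pave lane 1@3, Signage@5, Mill lane 1@3: n1:2  n2:2  n3:3  n4:3  n5:3  n6:3 — peak 3.
Total crew member-nights = 16 over 6 nights ⇒ peak ≥ ⌈16/6⌉ = 3, so 3 is optimal.

3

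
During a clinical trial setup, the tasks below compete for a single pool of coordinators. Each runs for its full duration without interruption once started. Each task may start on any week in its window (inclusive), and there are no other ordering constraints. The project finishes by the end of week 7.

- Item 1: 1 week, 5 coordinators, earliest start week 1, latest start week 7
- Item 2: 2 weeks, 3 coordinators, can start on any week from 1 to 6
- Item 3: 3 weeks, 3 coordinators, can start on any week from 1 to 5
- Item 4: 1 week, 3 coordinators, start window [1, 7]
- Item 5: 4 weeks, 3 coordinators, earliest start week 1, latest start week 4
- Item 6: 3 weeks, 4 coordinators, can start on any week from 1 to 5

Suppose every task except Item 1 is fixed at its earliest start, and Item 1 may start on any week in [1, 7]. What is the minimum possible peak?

Item 1@1: w1:21  w2:13  w3:10  w4:3  w5:0  w6:0  w7:0 → peak 21
Item 1@2: w1:16  w2:18  w3:10  w4:3  w5:0  w6:0  w7:0 → peak 18
Item 1@3: w1:16  w2:13  w3:15  w4:3  w5:0  w6:0  w7:0 → peak 16
Item 1@4: w1:16  w2:13  w3:10  w4:8  w5:0  w6:0  w7:0 → peak 16
Item 1@5: w1:16  w2:13  w3:10  w4:3  w5:5  w6:0  w7:0 → peak 16
Item 1@6: w1:16  w2:13  w3:10  w4:3  w5:0  w6:5  w7:0 → peak 16
Item 1@7: w1:16  w2:13  w3:10  w4:3  w5:0  w6:0  w7:5 → peak 16
Best is Item 1@3, peak 16.

16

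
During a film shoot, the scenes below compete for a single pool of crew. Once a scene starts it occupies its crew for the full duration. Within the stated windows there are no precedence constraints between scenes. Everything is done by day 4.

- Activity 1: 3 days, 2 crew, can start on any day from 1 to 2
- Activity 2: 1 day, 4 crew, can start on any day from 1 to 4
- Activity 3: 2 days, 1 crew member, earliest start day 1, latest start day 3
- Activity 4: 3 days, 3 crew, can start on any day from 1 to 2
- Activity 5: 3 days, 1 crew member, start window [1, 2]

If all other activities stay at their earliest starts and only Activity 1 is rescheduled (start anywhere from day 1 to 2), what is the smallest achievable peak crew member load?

Activity 1@1: d1:11  d2:7  d3:6  d4:0 → peak 11
Activity 1@2: d1:9  d2:7  d3:6  d4:2 → peak 9
Best is Activity 1@2, peak 9.

9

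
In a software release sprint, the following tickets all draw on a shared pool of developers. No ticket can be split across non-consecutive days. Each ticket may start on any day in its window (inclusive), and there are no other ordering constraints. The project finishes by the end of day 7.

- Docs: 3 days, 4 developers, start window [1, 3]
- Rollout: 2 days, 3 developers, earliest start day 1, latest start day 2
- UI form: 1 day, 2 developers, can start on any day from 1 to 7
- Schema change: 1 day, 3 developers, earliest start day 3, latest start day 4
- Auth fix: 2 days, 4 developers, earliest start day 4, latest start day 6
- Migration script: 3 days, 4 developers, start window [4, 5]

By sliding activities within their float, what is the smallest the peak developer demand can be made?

8

Early-start (Docs@1, Rollout@1, UI form@1, Schema change@3, Auth fix@4, Migration script@4) gives peak 9: d1:9  d2:7  d3:7  d4:8  d5:8  d6:4  d7:0.
Shift UI form→3, Schema change→4, Migration script→5.
Schedule Docs@1, Rollout@1, UI form@3, Schema change@4, Auth fix@4, Migration script@5: d1:7  d2:7  d3:6  d4:7  d5:8  d6:4  d7:4 — peak 8.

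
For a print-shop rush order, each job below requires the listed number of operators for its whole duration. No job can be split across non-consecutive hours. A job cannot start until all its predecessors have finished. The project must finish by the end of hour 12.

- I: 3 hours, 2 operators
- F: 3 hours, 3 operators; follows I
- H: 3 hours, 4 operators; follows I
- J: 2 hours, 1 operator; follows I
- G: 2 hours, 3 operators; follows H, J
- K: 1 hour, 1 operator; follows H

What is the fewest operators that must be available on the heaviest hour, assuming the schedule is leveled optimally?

4

Early-start (I@1, F@4, H@4, J@4, G@7, K@7) gives peak 8: h1:2  h2:2  h3:2  h4:8  h5:8  h6:7  h7:4  h8:3  h9:0  h10:0  h11:0  h12:0.
Shift H→7, G→10, K→10.
Schedule I@1, F@4, H@7, J@4, G@10, K@10: h1:2  h2:2  h3:2  h4:4  h5:4  h6:3  h7:4  h8:4  h9:4  h10:4  h11:3  h12:0 — peak 4.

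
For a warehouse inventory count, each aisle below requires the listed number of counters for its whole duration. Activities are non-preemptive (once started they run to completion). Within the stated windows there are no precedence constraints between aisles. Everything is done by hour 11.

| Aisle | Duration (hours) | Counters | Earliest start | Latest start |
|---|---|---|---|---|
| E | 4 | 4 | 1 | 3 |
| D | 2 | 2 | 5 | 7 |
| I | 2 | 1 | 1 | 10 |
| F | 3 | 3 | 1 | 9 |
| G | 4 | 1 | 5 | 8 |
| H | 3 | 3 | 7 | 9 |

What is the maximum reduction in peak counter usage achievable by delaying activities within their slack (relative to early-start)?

3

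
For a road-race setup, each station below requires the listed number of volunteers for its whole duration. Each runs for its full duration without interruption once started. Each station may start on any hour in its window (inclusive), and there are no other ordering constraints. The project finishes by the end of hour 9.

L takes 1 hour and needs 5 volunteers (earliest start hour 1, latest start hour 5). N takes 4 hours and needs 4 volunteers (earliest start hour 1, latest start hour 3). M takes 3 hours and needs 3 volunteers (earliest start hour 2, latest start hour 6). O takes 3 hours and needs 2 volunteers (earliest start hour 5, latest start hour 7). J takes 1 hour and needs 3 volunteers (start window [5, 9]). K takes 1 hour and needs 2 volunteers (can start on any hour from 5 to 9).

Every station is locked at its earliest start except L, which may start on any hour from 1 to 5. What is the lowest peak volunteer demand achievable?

9

L@1: h1:9  h2:7  h3:7  h4:7  h5:7  h6:2  h7:2  h8:0  h9:0 → peak 9
L@2: h1:4  h2:12  h3:7  h4:7  h5:7  h6:2  h7:2  h8:0  h9:0 → peak 12
L@3: h1:4  h2:7  h3:12  h4:7  h5:7  h6:2  h7:2  h8:0  h9:0 → peak 12
L@4: h1:4  h2:7  h3:7  h4:12  h5:7  h6:2  h7:2  h8:0  h9:0 → peak 12
L@5: h1:4  h2:7  h3:7  h4:7  h5:12  h6:2  h7:2  h8:0  h9:0 → peak 12
Best is L@1, peak 9.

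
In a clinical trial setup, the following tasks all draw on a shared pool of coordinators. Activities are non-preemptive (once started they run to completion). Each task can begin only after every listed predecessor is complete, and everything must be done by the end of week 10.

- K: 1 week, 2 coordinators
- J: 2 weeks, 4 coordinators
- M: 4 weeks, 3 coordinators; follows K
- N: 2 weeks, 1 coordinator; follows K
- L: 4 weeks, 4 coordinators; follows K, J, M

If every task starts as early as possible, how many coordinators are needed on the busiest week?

Early-start schedule: K@1, J@1, M@2, N@2, L@6.
Load per week: week 1: 6, week 2: 8, week 3: 4, week 4: 3, week 5: 3, week 6: 4, week 7: 4, week 8: 4, week 9: 4, week 10: 0.
Peak is 8.

8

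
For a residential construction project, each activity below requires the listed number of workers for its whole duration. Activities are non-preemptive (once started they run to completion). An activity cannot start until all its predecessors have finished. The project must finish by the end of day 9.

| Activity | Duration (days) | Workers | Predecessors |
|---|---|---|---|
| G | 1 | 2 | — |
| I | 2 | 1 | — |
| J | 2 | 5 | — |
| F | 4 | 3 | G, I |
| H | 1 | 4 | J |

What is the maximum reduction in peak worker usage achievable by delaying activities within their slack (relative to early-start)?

Early-start peak: d1:8  d2:6  d3:7  d4:3  d5:3  d6:3  d7:0  d8:0  d9:0 ⇒ 8.
Leveled (G@1, I@1, J@3, F@5, H@9): d1:3  d2:1  d3:5  d4:5  d5:3  d6:3  d7:3  d8:3  d9:4 ⇒ 5.
Reduction 8 − 5 = 3.

3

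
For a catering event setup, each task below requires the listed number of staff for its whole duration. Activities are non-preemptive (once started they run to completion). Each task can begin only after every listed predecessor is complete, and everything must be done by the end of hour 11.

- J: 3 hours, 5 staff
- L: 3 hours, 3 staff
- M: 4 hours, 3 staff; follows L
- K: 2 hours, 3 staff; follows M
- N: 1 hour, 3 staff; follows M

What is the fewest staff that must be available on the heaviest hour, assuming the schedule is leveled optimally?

8

Schedule J@1, L@1, M@4, K@8, N@8: h1:8  h2:8  h3:8  h4:3  h5:3  h6:3  h7:3  h8:6  h9:3  h10:0  h11:0 — peak 8.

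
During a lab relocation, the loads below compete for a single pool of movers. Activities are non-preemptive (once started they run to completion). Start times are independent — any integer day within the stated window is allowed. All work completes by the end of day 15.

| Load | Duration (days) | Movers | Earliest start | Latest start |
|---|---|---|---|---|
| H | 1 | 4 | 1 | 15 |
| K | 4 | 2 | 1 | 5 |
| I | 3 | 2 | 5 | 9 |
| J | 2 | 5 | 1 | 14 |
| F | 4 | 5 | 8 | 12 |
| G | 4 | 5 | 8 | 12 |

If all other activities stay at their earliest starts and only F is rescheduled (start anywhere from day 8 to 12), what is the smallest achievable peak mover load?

11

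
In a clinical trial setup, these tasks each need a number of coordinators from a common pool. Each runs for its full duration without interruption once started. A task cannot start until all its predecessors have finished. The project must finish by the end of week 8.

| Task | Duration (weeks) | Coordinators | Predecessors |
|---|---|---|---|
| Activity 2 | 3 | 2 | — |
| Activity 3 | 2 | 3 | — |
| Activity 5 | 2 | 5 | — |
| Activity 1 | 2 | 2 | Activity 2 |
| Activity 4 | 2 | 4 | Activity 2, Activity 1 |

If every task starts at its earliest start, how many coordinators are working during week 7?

At early start, week 7 has: Activity 4.
Demand: 4 = 4.

4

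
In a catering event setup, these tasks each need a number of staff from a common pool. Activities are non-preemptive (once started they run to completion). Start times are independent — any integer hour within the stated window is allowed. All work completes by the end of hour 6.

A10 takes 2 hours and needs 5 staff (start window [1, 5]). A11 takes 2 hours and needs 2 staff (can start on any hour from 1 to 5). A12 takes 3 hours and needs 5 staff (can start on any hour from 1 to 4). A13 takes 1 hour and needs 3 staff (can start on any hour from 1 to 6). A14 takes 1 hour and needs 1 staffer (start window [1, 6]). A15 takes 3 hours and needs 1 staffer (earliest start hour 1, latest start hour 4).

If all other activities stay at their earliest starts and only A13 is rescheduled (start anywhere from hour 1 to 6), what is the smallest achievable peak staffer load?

A13@1: h1:17  h2:13  h3:6  h4:0  h5:0  h6:0 → peak 17
A13@2: h1:14  h2:16  h3:6  h4:0  h5:0  h6:0 → peak 16
A13@3: h1:14  h2:13  h3:9  h4:0  h5:0  h6:0 → peak 14
A13@4: h1:14  h2:13  h3:6  h4:3  h5:0  h6:0 → peak 14
A13@5: h1:14  h2:13  h3:6  h4:0  h5:3  h6:0 → peak 14
A13@6: h1:14  h2:13  h3:6  h4:0  h5:0  h6:3 → peak 14
Best is A13@3, peak 14.

14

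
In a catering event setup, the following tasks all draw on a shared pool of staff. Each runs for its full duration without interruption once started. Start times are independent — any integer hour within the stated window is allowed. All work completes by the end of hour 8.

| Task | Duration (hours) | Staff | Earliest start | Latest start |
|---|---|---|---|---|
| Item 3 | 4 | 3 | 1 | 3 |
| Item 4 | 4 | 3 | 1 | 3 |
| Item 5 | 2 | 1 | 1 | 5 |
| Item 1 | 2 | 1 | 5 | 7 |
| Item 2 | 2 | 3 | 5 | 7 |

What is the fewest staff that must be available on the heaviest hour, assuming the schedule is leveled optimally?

Early-start (Item 3@1, Item 4@1, Item 5@1, Item 1@5, Item 2@5) gives peak 7: h1:7  h2:7  h3:6  h4:6  h5:4  h6:4  h7:0  h8:0.
Shift Item 5→5.
Schedule Item 3@1, Item 4@1, Item 5@5, Item 1@5, Item 2@5: h1:6  h2:6  h3:6  h4:6  h5:5  h6:5  h7:0  h8:0 — peak 6.

6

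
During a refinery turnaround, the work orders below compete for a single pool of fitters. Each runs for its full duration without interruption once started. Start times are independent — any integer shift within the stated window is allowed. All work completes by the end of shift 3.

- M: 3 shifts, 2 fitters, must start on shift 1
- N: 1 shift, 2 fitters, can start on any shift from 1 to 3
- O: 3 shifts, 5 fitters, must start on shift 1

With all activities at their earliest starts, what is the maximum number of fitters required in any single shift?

Early-start schedule: M@1, N@1, O@1.
Load per shift: shift 1: 9, shift 2: 7, shift 3: 7.
Peak is 9.

9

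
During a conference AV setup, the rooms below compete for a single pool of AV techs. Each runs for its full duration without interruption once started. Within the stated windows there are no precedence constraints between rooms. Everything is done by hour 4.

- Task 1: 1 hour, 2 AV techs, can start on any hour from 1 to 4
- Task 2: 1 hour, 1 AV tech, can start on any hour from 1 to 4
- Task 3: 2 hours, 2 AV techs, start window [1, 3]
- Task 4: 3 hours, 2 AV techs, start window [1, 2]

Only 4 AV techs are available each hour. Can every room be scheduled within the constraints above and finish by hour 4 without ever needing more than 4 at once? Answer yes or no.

Schedule Task 1@1, Task 2@1, Task 3@2, Task 4@2: h1:3  h2:4  h3:4  h4:2 — peak 4 ≤ 4.

yes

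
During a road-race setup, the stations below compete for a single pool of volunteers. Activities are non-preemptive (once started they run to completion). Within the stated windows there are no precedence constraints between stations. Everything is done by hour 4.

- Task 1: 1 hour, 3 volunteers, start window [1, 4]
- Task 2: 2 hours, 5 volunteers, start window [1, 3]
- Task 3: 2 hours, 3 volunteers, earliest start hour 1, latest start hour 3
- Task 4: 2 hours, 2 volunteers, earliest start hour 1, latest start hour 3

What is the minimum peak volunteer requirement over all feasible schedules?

Early-start (Task 1@1, Task 2@1, Task 3@1, Task 4@1) gives peak 13: h1:13  h2:10  h3:0  h4:0.
Shift Task 2→3, Task 4→2.
Schedule Task 1@1, Task 2@3, Task 3@1, Task 4@2: h1:6  h2:5  h3:7  h4:5 — peak 7.

7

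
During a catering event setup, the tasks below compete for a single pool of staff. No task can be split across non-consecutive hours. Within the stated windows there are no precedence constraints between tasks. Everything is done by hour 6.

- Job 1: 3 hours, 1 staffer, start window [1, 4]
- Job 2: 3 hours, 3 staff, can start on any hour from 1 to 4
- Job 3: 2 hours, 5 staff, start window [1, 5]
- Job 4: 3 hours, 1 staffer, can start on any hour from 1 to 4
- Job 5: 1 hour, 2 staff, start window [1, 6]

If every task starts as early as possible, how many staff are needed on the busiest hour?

Early-start schedule: Job 1@1, Job 2@1, Job 3@1, Job 4@1, Job 5@1.
Load per hour: hour 1: 12, hour 2: 10, hour 3: 5, hour 4: 0, hour 5: 0, hour 6: 0.
Peak is 12.

12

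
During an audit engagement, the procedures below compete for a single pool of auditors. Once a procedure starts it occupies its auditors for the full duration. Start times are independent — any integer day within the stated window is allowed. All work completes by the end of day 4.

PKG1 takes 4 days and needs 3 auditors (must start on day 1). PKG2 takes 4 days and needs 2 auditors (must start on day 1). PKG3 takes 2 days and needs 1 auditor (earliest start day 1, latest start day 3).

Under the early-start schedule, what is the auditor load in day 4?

At early start, day 4 has: PKG1, PKG2.
Demand: 3 + 2 = 5.

5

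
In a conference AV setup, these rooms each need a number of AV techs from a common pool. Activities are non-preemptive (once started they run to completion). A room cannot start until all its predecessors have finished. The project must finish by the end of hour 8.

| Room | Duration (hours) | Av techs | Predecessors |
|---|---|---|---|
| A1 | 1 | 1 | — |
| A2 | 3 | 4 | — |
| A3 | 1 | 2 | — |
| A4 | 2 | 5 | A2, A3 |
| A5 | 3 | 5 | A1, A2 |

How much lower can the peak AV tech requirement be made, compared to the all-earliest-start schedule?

4

Early-start peak: h1:7  h2:4  h3:4  h4:10  h5:10  h6:5  h7:0  h8:0 ⇒ 10.
Leveled (A1@1, A2@1, A3@2, A4@4, A5@6): h1:5  h2:6  h3:4  h4:5  h5:5  h6:5  h7:5  h8:5 ⇒ 6.
Reduction 10 − 6 = 4.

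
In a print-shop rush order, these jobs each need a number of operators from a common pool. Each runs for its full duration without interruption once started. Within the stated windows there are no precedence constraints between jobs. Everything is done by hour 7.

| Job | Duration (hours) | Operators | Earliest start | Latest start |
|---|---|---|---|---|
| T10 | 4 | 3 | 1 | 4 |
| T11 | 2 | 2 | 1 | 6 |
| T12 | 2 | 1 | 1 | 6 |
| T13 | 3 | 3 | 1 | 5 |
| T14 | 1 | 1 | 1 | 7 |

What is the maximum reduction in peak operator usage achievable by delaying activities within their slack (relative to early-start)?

Early-start peak: h1:10  h2:9  h3:6  h4:3  h5:0  h6:0  h7:0 ⇒ 10.
Leveled (T10@1, T11@1, T12@3, T13@5, T14@3): h1:5  h2:5  h3:5  h4:4  h5:3  h6:3  h7:3 ⇒ 5.
Reduction 10 − 5 = 5.

5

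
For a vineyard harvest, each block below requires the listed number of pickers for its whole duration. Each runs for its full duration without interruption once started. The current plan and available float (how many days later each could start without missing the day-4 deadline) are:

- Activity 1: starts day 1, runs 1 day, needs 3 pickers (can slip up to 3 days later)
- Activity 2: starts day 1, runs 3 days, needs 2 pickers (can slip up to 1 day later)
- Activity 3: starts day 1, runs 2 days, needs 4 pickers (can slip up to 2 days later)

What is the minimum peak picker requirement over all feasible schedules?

Early-start (Activity 1@1, Activity 2@1, Activity 3@1) gives peak 9: d1:9  d2:6  d3:2  d4:0.
Shift Activity 3→2.
Schedule Activity 1@1, Activity 2@1, Activity 3@2: d1:5  d2:6  d3:6  d4:0 — peak 6.
No arrangement of the 24 feasible schedules does better.

6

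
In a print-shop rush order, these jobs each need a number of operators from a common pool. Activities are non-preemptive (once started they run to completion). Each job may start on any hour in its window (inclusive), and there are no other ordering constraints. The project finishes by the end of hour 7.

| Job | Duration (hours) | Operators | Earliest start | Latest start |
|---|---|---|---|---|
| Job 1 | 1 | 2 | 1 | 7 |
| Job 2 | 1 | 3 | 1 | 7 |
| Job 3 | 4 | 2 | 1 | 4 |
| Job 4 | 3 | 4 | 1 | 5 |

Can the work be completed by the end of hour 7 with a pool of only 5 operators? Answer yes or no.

yes

Schedule Job 1@1, Job 2@2, Job 3@1, Job 4@5: h1:4  h2:5  h3:2  h4:2  h5:4  h6:4  h7:4 — peak 5 ≤ 5.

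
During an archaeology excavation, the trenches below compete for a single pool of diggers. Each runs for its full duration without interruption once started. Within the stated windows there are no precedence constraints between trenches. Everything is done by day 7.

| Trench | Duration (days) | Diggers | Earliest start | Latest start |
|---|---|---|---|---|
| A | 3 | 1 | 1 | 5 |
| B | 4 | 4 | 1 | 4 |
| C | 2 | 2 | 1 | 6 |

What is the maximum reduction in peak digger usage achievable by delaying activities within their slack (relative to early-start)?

Early-start peak: d1:7  d2:7  d3:5  d4:4  d5:0  d6:0  d7:0 ⇒ 7.
Leveled (A@1, B@4, C@1): d1:3  d2:3  d3:1  d4:4  d5:4  d6:4  d7:4 ⇒ 4.
Reduction 7 − 4 = 3.

3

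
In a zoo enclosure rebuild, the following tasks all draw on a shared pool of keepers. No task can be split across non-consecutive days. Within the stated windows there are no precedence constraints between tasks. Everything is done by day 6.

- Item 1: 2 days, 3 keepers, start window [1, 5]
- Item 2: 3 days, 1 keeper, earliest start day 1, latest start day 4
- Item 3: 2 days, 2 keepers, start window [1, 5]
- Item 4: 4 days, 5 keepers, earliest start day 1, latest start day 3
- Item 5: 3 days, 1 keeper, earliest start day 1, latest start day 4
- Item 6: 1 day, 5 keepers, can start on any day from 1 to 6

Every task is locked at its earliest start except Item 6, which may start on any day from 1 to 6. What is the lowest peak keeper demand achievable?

12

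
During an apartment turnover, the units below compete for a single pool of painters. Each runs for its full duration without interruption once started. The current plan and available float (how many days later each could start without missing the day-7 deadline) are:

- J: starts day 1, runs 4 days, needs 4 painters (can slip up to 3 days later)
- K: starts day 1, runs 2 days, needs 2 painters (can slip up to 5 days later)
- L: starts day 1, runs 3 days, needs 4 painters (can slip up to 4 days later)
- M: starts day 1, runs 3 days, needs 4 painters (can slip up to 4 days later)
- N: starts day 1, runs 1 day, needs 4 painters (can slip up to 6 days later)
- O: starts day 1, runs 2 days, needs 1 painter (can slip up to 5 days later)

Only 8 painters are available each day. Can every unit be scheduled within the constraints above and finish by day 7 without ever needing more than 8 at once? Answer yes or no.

yes

Schedule J@1, K@1, L@3, M@5, N@6, O@1: d1:7  d2:7  d3:8  d4:8  d5:8  d6:8  d7:4 — peak 8 ≤ 8.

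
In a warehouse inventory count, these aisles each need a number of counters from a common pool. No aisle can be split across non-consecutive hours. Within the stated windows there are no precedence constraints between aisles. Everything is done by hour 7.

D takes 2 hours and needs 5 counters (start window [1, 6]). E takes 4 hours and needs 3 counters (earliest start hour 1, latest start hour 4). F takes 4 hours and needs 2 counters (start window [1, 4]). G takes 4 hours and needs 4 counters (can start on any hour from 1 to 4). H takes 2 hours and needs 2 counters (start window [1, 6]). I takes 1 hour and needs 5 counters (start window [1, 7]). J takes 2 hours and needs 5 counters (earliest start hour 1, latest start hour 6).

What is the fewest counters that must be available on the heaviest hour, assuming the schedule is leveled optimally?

Early-start (D@1, E@1, F@1, G@1, H@1, I@1, J@1) gives peak 26: h1:26  h2:21  h3:9  h4:9  h5:0  h6:0  h7:0.
Shift G→3, H→3, I→5, J→6.
Schedule D@1, E@1, F@1, G@3, H@3, I@5, J@6: h1:10  h2:10  h3:11  h4:11  h5:9  h6:9  h7:5 — peak 11.

11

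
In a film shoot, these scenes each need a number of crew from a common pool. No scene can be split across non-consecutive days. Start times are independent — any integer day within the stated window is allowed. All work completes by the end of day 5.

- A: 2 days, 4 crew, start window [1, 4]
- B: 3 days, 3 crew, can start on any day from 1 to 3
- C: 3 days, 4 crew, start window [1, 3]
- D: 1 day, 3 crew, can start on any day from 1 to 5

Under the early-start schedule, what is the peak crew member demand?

Early-start schedule: A@1, B@1, C@1, D@1.
Load per day: day 1: 14, day 2: 11, day 3: 7, day 4: 0, day 5: 0.
Peak is 14.

14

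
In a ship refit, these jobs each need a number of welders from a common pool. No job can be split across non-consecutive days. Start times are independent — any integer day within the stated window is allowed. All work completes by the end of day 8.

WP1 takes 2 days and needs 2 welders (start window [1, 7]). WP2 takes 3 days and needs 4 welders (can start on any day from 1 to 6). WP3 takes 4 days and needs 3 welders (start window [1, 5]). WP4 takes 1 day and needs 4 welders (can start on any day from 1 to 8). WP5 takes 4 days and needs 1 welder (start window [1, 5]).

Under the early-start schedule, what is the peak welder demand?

Early-start schedule: WP1@1, WP2@1, WP3@1, WP4@1, WP5@1.
Load per day: day 1: 14, day 2: 10, day 3: 8, day 4: 4, day 5: 0, day 6: 0, day 7: 0, day 8: 0.
Peak is 14.

14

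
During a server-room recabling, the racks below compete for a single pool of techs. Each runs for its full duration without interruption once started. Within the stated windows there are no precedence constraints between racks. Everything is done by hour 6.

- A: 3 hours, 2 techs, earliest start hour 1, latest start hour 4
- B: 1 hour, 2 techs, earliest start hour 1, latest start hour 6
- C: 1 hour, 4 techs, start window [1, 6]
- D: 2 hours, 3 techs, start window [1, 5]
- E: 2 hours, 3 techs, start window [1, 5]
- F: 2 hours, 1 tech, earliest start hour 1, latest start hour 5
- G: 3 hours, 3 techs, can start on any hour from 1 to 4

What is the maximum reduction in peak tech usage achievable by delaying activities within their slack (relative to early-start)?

Early-start peak: h1:18  h2:12  h3:5  h4:0  h5:0  h6:0 ⇒ 18.
Leveled (A@1, B@2, C@1, D@3, E@5, F@2, G@4): h1:6  h2:5  h3:6  h4:6  h5:6  h6:6 ⇒ 6.
Reduction 18 − 6 = 12.

12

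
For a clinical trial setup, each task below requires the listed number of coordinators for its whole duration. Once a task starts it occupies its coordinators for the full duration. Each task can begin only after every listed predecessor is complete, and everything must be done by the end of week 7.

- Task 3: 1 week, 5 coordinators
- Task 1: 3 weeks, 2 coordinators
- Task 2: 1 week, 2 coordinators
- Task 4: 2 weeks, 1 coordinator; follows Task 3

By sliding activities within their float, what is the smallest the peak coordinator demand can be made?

Early-start (Task 3@1, Task 1@1, Task 2@1, Task 4@2) gives peak 9: w1:9  w2:3  w3:3  w4:0  w5:0  w6:0  w7:0.
Shift Task 1→2, Task 2→2.
Schedule Task 3@1, Task 1@2, Task 2@2, Task 4@2: w1:5  w2:5  w3:3  w4:2  w5:0  w6:0  w7:0 — peak 5.

5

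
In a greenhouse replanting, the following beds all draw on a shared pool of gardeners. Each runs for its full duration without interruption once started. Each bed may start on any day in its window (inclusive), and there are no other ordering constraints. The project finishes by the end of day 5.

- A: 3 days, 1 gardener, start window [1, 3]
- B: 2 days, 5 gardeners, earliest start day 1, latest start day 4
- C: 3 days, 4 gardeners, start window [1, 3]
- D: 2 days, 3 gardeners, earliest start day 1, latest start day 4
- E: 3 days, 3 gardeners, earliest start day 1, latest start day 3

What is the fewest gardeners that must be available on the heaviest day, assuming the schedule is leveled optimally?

Early-start (A@1, B@1, C@1, D@1, E@1) gives peak 16: d1:16  d2:16  d3:8  d4:0  d5:0.
Shift B→4, E→3.
Schedule A@1, B@4, C@1, D@1, E@3: d1:8  d2:8  d3:8  d4:8  d5:8 — peak 8.
Total gardener-days = 40 over 5 days ⇒ peak ≥ ⌈40/5⌉ = 8, so 8 is optimal.

8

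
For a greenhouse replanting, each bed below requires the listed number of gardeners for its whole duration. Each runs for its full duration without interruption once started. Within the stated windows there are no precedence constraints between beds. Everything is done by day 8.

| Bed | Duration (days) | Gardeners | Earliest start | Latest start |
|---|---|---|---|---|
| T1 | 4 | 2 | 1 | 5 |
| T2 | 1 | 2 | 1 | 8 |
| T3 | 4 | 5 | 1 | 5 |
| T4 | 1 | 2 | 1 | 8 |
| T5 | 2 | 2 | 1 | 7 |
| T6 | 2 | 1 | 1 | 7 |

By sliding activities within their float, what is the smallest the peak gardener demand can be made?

5

Early-start (T1@1, T2@1, T3@1, T4@1, T5@1, T6@1) gives peak 14: d1:14  d2:10  d3:7  d4:7  d5:0  d6:0  d7:0  d8:0.
Shift T3→5, T4→2, T5→3.
Schedule T1@1, T2@1, T3@5, T4@2, T5@3, T6@1: d1:5  d2:5  d3:4  d4:4  d5:5  d6:5  d7:5  d8:5 — peak 5.
Total gardener-days = 38 over 8 days ⇒ peak ≥ ⌈38/8⌉ = 5, so 5 is optimal.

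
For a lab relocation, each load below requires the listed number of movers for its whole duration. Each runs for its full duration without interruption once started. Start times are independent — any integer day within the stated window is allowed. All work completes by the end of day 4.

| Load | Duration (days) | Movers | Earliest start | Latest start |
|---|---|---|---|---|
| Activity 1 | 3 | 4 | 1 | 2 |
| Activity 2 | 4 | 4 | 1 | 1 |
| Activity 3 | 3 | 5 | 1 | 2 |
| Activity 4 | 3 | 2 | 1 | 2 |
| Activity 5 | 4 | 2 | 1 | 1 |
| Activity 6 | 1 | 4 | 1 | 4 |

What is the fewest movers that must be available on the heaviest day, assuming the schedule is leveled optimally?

17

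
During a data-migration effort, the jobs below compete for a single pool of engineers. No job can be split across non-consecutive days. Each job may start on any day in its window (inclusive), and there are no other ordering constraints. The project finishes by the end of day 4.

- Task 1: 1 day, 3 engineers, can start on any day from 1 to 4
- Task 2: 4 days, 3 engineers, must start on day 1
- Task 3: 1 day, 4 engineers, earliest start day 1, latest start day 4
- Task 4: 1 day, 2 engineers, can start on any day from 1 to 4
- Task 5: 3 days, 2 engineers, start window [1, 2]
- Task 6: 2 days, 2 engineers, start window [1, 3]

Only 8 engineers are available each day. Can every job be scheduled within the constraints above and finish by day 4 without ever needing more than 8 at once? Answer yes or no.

no

The minimum achievable peak is 9; 8 < 9, so no feasible schedule stays within the cap.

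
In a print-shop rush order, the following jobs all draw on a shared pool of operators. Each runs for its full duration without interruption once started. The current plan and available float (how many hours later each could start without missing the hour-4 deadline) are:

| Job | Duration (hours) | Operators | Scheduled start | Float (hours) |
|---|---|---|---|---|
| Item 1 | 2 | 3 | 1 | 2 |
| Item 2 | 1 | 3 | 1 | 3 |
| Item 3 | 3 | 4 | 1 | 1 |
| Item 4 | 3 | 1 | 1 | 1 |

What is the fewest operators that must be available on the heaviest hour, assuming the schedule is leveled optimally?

Early-start (Item 1@1, Item 2@1, Item 3@1, Item 4@1) gives peak 11: h1:11  h2:8  h3:5  h4:0.
Shift Item 3→2.
Schedule Item 1@1, Item 2@1, Item 3@2, Item 4@1: h1:7  h2:8  h3:5  h4:4 — peak 8.

8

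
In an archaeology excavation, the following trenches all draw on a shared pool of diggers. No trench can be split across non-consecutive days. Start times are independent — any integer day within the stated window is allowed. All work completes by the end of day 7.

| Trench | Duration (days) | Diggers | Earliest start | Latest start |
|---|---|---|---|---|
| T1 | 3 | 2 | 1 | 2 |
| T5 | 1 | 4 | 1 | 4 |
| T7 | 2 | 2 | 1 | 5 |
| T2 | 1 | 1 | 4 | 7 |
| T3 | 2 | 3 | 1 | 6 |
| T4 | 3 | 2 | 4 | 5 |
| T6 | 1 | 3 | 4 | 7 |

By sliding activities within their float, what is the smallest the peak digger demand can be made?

5

Early-start (T1@1, T5@1, T7@1, T2@4, T3@1, T4@4, T6@4) gives peak 11: d1:11  d2:7  d3:2  d4:6  d5:2  d6:2  d7:0.
Shift T5→4, T3→5, T4→5, T6→7.
Schedule T1@1, T5@4, T7@1, T2@4, T3@5, T4@5, T6@7: d1:4  d2:4  d3:2  d4:5  d5:5  d6:5  d7:5 — peak 5.
Total digger-days = 30 over 7 days ⇒ peak ≥ ⌈30/7⌉ = 5, so 5 is optimal.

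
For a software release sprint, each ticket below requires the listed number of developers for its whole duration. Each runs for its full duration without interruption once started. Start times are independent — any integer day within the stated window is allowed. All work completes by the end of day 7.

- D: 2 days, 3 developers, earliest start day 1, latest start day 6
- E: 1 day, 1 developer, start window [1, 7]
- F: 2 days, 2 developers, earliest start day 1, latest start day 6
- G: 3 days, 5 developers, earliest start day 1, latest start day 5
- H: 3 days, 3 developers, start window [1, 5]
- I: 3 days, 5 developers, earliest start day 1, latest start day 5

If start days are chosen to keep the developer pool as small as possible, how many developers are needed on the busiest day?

8

Early-start (D@1, E@1, F@1, G@1, H@1, I@1) gives peak 19: d1:19  d2:18  d3:13  d4:0  d5:0  d6:0  d7:0.
Shift F→3, G→2, H→5, I→5.
Schedule D@1, E@1, F@3, G@2, H@5, I@5: d1:4  d2:8  d3:7  d4:7  d5:8  d6:8  d7:8 — peak 8.
Total developer-days = 50 over 7 days ⇒ peak ≥ ⌈50/7⌉ = 8, so 8 is optimal.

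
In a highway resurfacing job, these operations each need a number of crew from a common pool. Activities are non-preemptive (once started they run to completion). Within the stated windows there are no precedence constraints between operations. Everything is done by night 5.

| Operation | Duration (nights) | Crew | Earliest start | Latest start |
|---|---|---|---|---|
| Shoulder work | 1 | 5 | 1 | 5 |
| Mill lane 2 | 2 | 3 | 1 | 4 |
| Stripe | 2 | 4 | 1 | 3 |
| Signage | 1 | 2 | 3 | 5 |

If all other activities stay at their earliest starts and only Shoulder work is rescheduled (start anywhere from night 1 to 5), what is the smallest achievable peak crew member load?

7

Shoulder work@1: n1:12  n2:7  n3:2  n4:0  n5:0 → peak 12
Shoulder work@2: n1:7  n2:12  n3:2  n4:0  n5:0 → peak 12
Shoulder work@3: n1:7  n2:7  n3:7  n4:0  n5:0 → peak 7
Shoulder work@4: n1:7  n2:7  n3:2  n4:5  n5:0 → peak 7
Shoulder work@5: n1:7  n2:7  n3:2  n4:0  n5:5 → peak 7
Best is Shoulder work@3, peak 7.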